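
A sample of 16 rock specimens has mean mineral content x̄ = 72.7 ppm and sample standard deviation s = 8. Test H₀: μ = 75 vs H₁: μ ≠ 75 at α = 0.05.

t = (x̄ - μ₀)/(s/√n) = (72.7 - 75)/(8/√16) = -1.15. df = 15, critical t = ±2.131. Fail to reject H₀.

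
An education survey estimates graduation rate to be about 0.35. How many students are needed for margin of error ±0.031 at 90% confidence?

n = z²p(1-p)/E² = 1.645²×0.35×0.65/0.031² = 640.6 → n = 641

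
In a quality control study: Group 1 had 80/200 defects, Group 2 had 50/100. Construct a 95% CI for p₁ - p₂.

p̂₁ = 0.4, p̂₂ = 0.5. Difference = -0.1. CI = (-0.219, 0.019)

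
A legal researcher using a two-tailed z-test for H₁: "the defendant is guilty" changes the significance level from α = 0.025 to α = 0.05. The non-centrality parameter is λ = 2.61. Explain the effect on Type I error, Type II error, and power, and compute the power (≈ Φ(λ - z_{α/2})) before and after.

Increasing α from 0.025 to 0.05:
• Type I error rate increases (α is the Type I rate by definition).
• Critical value moves from z_{α/2} = 2.241 to 1.96, so power = Φ(λ - z_{α/2}) goes from Φ(2.61 - 2.241) = 0.644 to Φ(2.61 - 1.96) = 0.742.
• Type II error rate β = 1 - power therefore decreases (0.356 → 0.258).
Appropriate when false negatives are costly — here, acquitting a guilty person.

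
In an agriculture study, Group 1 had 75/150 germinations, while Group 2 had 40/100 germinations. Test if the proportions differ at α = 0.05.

p̂₁ = 0.5, p̂₂ = 0.4, pooled p̂ = 0.46. z = 1.554. Critical: ±1.96. Fail to reject H₀.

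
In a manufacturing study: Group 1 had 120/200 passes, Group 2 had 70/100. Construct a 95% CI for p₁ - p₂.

p̂₁ = 0.6, p̂₂ = 0.7. Difference = -0.1. CI = (-0.213, 0.013)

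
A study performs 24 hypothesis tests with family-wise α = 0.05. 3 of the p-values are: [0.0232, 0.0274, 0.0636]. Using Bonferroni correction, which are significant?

Bonferroni α = 0.05/24 = 0.00208. None of the given p-values are significant.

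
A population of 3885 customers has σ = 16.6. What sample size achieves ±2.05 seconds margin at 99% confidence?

Without FPC: n₀ = (2.576×16.6/2.05)² = 435.111. With FPC: n = n₀N/(n₀+N-1) = 391.4 → n = 392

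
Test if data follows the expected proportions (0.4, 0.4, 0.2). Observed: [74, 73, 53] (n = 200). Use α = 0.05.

Expected: [80.0, 80.0, 40.0]. χ² = 5.287. df = 2, critical = 5.991. Fail to reject H₀.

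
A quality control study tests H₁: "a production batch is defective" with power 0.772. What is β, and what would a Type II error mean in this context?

β = 1 - power = 1 - 0.772 = 0.228. A Type II error is failing to reject H₀ when H₀ is false (false negative) — here, failing to conclude that a production batch is defective when in fact it is true. Consequence: shipping a defective batch — faulty products reach customers.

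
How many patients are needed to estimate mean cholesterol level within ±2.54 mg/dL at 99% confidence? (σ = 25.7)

n = (z*σ/E)² = (2.576×25.7/2.54)² = 679.3 → n = 680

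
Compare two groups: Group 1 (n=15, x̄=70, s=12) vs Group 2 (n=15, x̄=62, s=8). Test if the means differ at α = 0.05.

Pooled sp = 10.2. t = 2.148, df = 28. Critical t = ±2.048. Reject H₀.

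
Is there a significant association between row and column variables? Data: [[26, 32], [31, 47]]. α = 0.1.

χ² = 0.353. df = 1, critical = 2.706. Fail to reject H₀. No evidence of dependence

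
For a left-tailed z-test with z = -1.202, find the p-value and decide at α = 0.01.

p = P(Z < -1.202) = Φ(-1.202) ≈ 0.1147. Since p ≥ 0.01, fail to reject H₀ (not significant) at α = 0.01.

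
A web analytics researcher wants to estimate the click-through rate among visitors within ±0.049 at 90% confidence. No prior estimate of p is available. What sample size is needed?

Conservative approach: use p = 0.5 (maximizes p(1-p) = 0.25). n = z²(0.25)/E² = 1.645²×0.25/0.049² = 281.8 → n = 282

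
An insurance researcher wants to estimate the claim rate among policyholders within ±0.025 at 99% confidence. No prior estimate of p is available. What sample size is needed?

Conservative approach: use p = 0.5 (maximizes p(1-p) = 0.25). n = z²(0.25)/E² = 2.576²×0.25/0.025² = 2654.3 → n = 2655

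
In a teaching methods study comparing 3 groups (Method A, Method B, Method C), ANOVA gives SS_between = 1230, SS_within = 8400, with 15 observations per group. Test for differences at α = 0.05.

df_between = 2, df_within = 42. F = MS_between/MS_within = 615.0/200.0 = 3.075. F_crit ≈ 3.22. Fail to reject H₀.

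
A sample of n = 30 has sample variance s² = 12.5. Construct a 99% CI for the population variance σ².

df = 29. χ²_{0.005} = 52.336, χ²_{0.995} = 13.121. CI for σ² = ((n-1)s²/χ²_{α/2}, (n-1)s²/χ²_{1-α/2}) = (29·12.5/52.336, 29·12.5/13.121) = (6.93, 27.63)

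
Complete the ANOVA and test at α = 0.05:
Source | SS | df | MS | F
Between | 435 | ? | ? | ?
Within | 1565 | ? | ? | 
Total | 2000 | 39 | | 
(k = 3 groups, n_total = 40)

df_between = 2, df_within = 37. MS_between = 217.5, MS_within = 42.3. F = 5.142, F_crit ≈ 3.252. Reject H₀.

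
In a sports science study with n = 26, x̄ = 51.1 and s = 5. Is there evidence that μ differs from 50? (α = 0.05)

t = (x̄ - μ₀)/(s/√n) = (51.1 - 50)/(5/√26) = 1.122. df = 25, critical t = ±2.06. Fail to reject H₀.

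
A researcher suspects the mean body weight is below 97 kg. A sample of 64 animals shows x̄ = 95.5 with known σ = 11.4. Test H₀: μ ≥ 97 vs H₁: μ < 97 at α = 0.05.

z = -1.053. Critical value: -1.645. Fail to reject H₀.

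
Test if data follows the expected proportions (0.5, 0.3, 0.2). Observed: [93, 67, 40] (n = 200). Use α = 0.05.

Expected: [100.0, 60.0, 40.0]. χ² = 1.307. df = 2, critical = 5.991. Fail to reject H₀.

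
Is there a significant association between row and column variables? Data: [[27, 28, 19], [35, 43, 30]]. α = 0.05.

χ² = 0.331. df = 2, critical = 5.991. Fail to reject H₀. No evidence of dependence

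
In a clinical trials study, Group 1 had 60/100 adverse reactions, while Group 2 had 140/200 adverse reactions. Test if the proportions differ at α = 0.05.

p̂₁ = 0.6, p̂₂ = 0.7, pooled p̂ = 0.667. z = -1.732. Critical: ±1.96. Fail to reject H₀.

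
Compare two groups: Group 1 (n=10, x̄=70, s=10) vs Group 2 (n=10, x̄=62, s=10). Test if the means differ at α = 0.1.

Pooled sp = 10.0. t = 1.789, df = 18. Critical t = ±1.734. Reject H₀.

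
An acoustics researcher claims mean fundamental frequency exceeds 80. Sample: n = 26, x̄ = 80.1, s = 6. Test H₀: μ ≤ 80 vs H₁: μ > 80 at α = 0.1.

t = (80.1 - 80)/(6/√26) = 0.085, df = 25. Critical t = 1.316. Fail to reject H₀.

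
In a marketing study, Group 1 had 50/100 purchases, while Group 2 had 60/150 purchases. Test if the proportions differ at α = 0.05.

p̂₁ = 0.5, p̂₂ = 0.4, pooled p̂ = 0.44. z = 1.56. Critical: ±1.96. Fail to reject H₀.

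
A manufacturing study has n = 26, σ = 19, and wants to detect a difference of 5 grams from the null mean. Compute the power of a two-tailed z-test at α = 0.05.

SE = σ/√n = 19/√26 = 3.726. Non-centrality λ = d/SE = 5/3.726 = 1.342. Power ≈ Φ(λ - z_{α/2}) = Φ(1.342 - 1.96) = Φ(-0.618) = 0.268.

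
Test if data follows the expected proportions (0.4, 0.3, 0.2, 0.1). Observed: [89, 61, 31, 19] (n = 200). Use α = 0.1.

Expected: [80.0, 60.0, 40.0, 20.0]. χ² = 3.104. df = 3, critical = 6.251. Fail to reject H₀.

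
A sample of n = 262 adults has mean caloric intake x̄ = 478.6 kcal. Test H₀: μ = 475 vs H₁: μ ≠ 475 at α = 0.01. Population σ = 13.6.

z = (x̄ - μ₀)/(σ/√n) = (478.6 - 475)/(13.6/√262) = 4.285. Critical value: ±2.576. Since |4.285| > 2.576, Reject H₀.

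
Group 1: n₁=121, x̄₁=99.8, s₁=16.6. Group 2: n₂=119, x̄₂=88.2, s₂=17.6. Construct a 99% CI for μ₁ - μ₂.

Difference = 11.6. SE = √(16.6²/121 + 17.6²/119) = 2.209. CI = (5.91, 17.29)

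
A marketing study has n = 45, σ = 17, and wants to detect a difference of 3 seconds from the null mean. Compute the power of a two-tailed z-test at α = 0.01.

SE = σ/√n = 17/√45 = 2.534. Non-centrality λ = d/SE = 3/2.534 = 1.184. Power ≈ Φ(λ - z_{α/2}) = Φ(1.184 - 2.576) = Φ(-1.392) = 0.082.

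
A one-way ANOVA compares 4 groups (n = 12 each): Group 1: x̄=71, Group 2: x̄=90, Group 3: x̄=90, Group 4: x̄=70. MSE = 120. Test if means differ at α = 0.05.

Grand mean = 80.25. SS_between = 4569.0, MS_between = 1523.0. F = 12.692, F_crit ≈ 2.816. Reject H₀.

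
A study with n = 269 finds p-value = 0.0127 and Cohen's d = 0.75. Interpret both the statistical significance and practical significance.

Statistically significant (p = 0.0127 < 0.05). Cohen's d = 0.75 indicates a medium effect size. Both statistical and practical significance should be considered.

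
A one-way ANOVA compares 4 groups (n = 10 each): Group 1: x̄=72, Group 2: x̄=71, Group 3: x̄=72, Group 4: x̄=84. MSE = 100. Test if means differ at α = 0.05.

Grand mean = 74.75. SS_between = 1147.5, MS_between = 382.5. F = 3.825, F_crit ≈ 2.866. Reject H₀.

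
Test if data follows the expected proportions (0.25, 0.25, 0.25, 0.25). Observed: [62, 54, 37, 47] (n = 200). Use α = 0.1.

Expected: [50.0, 50.0, 50.0, 50.0]. χ² = 6.76. df = 3, critical = 6.251. Reject H₀.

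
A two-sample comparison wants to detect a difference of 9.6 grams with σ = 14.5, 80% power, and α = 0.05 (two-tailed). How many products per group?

n per group = 2(z_α/2 + z_β)²σ²/d² = 2×(1.96 + 0.84)²×14.5²/9.6² = 35.8 → n = 36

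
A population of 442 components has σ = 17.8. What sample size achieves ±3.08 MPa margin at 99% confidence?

Without FPC: n₀ = (2.576×17.8/3.08)² = 221.631. With FPC: n = n₀N/(n₀+N-1) = 147.8 → n = 148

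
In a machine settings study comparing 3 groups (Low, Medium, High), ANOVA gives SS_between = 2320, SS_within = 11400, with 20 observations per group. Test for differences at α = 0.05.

df_between = 2, df_within = 57. F = MS_between/MS_within = 1160.0/200.0 = 5.8. F_crit ≈ 3.159. Reject H₀. At least one mean differs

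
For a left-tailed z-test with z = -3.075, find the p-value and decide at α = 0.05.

p = P(Z < -3.075) = Φ(-3.075) ≈ 0.0011. Since p < 0.05, reject H₀ (significant) at α = 0.05.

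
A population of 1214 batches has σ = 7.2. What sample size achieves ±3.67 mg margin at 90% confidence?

Without FPC: n₀ = (1.645×7.2/3.67)² = 10.415. With FPC: n = n₀N/(n₀+N-1) = 10.3 → n = 11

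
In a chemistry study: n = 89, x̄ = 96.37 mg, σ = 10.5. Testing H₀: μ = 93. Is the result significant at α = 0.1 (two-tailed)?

z = (96.37 - 93)/(10.5/√89) = 3.028. Since |z| > 1.645, significant at α = 0.1.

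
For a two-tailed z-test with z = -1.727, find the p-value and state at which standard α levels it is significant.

p = 2·P(Z > |-1.727|) = 2·(1 - Φ(1.727)) ≈ 0.0842. Significant at α = 0.1.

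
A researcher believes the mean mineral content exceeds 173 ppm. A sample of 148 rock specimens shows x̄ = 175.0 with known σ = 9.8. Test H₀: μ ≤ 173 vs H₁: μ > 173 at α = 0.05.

z = 2.483. Critical value: 1.645. Reject H₀.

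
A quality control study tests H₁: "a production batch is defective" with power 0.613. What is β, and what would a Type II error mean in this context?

β = 1 - power = 1 - 0.613 = 0.387. A Type II error is failing to reject H₀ when H₀ is false (false negative) — here, failing to conclude that a production batch is defective when in fact it is true. Consequence: shipping a defective batch — faulty products reach customers.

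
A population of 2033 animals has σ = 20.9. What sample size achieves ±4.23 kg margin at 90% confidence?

Without FPC: n₀ = (1.645×20.9/4.23)² = 66.061. With FPC: n = n₀N/(n₀+N-1) = 64.01 → n = 65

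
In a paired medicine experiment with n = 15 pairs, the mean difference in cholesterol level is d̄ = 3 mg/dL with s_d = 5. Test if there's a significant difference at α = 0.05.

t = d̄/(s_d/√n) = 3/(5/√15) = 2.324. df = 14, critical t = ±2.145. Reject H₀.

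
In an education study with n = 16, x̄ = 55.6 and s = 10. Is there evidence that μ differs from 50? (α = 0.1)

t = (x̄ - μ₀)/(s/√n) = (55.6 - 50)/(10/√16) = 2.24. df = 15, critical t = ±1.753. Reject H₀.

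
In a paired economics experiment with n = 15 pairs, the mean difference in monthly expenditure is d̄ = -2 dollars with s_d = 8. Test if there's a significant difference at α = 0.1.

t = d̄/(s_d/√n) = -2/(8/√15) = -0.968. df = 14, critical t = ±1.761. Fail to reject H₀.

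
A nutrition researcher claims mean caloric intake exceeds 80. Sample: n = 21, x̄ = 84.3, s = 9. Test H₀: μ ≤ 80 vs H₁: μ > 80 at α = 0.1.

t = (84.3 - 80)/(9/√21) = 2.189, df = 20. Critical t = 1.325. Reject H₀.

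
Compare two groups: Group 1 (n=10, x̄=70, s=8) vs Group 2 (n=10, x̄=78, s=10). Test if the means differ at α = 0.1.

Pooled sp = 9.06. t = -1.975, df = 18. Critical t = ±1.734. Reject H₀.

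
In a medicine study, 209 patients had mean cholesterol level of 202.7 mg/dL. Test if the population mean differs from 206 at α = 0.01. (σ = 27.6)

z = (x̄ - μ₀)/(σ/√n) = (202.7 - 206)/(27.6/√209) = -1.729. Critical value: ±2.576. Since |-1.729| ≤ 2.576, Fail to reject H₀.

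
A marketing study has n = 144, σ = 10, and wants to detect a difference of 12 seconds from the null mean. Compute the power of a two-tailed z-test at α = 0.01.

SE = σ/√n = 10/√144 = 0.833. Non-centrality λ = d/SE = 12/0.833 = 14.4. Power ≈ Φ(λ - z_{α/2}) = Φ(14.4 - 2.576) = Φ(11.824) = 1.0.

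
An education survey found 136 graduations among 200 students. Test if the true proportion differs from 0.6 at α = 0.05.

p̂ = 0.68, p₀ = 0.6. z = (p̂ - p₀)/√(p₀(1-p₀)/n) = 2.309. Critical: ±1.96. Reject H₀.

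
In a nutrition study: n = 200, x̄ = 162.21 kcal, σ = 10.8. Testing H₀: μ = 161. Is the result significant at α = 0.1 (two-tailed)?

z = (162.21 - 161)/(10.8/√200) = 1.584. Since |z| ≤ 1.645, not significant at α = 0.1.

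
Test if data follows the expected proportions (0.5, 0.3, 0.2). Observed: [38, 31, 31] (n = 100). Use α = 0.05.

Expected: [50.0, 30.0, 20.0]. χ² = 8.963. df = 2, critical = 5.991. Reject H₀.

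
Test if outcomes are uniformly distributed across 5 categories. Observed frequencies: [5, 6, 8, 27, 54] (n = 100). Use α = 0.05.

Expected = 20 each. χ² = Σ(O-E)²/E = 88.5. df = 4, critical value = 9.488. Reject H₀.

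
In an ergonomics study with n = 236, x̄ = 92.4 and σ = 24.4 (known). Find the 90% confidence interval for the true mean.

CI = x̄ ± z*(σ/√n) = 92.4 ± 1.645(24.4/√236) = 92.4 ± 2.61 = (89.79, 95.01)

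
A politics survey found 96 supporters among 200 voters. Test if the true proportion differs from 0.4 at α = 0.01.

p̂ = 0.48, p₀ = 0.4. z = (p̂ - p₀)/√(p₀(1-p₀)/n) = 2.309. Critical: ±2.576. Fail to reject H₀.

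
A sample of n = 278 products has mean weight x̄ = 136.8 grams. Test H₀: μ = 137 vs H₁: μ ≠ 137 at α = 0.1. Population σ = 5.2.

z = (x̄ - μ₀)/(σ/√n) = (136.8 - 137)/(5.2/√278) = -0.641. Critical value: ±1.645. Since |-0.641| ≤ 1.645, Fail to reject H₀.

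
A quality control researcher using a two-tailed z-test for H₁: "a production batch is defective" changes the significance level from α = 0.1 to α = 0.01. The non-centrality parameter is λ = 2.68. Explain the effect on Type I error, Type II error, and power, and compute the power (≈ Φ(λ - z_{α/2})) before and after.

Decreasing α from 0.1 to 0.01:
• Type I error rate decreases (α is the Type I rate by definition).
• Critical value moves from z_{α/2} = 1.645 to 2.576, so power = Φ(λ - z_{α/2}) goes from Φ(2.68 - 1.645) = 0.85 to Φ(2.68 - 2.576) = 0.541.
• Type II error rate β = 1 - power therefore increases (0.15 → 0.459).
Appropriate when false positives are costly — here, scrapping a good batch — wasted material and cost for no reason.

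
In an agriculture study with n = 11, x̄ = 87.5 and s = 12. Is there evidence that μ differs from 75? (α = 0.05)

t = (x̄ - μ₀)/(s/√n) = (87.5 - 75)/(12/√11) = 3.455. df = 10, critical t = ±2.228. Reject H₀.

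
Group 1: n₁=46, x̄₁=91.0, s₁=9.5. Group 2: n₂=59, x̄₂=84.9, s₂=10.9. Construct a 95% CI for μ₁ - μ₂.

Difference = 6.1. SE = √(9.5²/46 + 10.9²/59) = 1.994. CI = (2.19, 10.01)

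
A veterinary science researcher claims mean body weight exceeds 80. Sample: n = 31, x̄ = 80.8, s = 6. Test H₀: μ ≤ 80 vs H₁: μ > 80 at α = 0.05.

t = (80.8 - 80)/(6/√31) = 0.742, df = 30. Critical t = 1.697. Fail to reject H₀.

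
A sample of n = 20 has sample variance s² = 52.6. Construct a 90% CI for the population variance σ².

df = 19. χ²_{0.05} = 30.144, χ²_{0.95} = 10.117. CI for σ² = ((n-1)s²/χ²_{α/2}, (n-1)s²/χ²_{1-α/2}) = (19·52.6/30.144, 19·52.6/10.117) = (33.15, 98.78)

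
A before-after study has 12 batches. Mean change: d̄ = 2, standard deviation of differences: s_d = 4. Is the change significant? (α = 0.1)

t = d̄/(s_d/√n) = 2/(4/√12) = 1.732. df = 11, critical t = ±1.796. Fail to reject H₀.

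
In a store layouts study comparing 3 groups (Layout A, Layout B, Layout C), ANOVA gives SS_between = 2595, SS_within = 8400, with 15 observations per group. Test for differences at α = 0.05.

df_between = 2, df_within = 42. F = MS_between/MS_within = 1297.5/200.0 = 6.487. F_crit ≈ 3.22. Reject H₀. At least one mean differs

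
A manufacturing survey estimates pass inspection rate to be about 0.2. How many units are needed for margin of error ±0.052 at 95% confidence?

n = z²p(1-p)/E² = 1.96²×0.2×0.8/0.052² = 227.3 → n = 228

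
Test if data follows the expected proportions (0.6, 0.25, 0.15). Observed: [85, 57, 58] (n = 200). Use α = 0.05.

Expected: [120.0, 50.0, 30.0]. χ² = 37.322. df = 2, critical = 5.991. Reject H₀.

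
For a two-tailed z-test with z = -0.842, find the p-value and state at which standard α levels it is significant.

p = 2·P(Z > |-0.842|) = 2·(1 - Φ(0.842)) ≈ 0.3998. Not significant at any standard level.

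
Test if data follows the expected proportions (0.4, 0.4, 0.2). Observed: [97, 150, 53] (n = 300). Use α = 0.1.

Expected: [120.0, 120.0, 60.0]. χ² = 12.725. df = 2, critical = 4.605. Reject H₀.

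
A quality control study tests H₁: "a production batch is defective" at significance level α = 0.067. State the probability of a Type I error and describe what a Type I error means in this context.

P(Type I error) = α = 0.067. A Type I error is rejecting H₀ when H₀ is actually true (false positive) — here, concluding that a production batch is defective when in fact this is not the case. Consequence: scrapping a good batch — wasted material and cost for no reason.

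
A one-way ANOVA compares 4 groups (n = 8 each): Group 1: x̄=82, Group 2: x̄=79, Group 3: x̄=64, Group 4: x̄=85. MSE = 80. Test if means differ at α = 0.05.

Grand mean = 77.5. SS_between = 2088.0, MS_between = 696.0. F = 8.7, F_crit ≈ 2.947. Reject H₀.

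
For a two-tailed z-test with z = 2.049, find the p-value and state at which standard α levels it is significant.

p = 2·P(Z > |2.049|) = 2·(1 - Φ(2.049)) ≈ 0.0405. Significant at α = 0.1; Significant at α = 0.05.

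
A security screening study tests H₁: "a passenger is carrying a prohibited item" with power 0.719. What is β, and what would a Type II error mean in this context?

β = 1 - power = 1 - 0.719 = 0.281. A Type II error is failing to reject H₀ when H₀ is false (false negative) — here, failing to conclude that a passenger is carrying a prohibited item when in fact it is true. Consequence: letting a prohibited item through — security breach.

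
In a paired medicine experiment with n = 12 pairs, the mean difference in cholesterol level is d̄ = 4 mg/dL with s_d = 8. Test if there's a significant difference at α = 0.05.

t = d̄/(s_d/√n) = 4/(8/√12) = 1.732. df = 11, critical t = ±2.201. Fail to reject H₀.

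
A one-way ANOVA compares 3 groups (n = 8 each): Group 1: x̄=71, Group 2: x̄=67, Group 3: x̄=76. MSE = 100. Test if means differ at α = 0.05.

Grand mean = 71.33. SS_between = 325.33, MS_between = 162.67. F = 1.627, F_crit ≈ 3.467. Fail to reject H₀.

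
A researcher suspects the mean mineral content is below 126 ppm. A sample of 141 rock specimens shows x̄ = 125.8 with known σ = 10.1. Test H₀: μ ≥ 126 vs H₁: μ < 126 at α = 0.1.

z = -0.235. Critical value: -1.28. Fail to reject H₀.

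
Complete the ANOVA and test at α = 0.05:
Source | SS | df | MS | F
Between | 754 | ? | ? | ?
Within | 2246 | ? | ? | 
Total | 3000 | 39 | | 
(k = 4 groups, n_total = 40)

df_between = 3, df_within = 36. MS_between = 251.33, MS_within = 62.39. F = 4.028, F_crit ≈ 2.866. Reject H₀.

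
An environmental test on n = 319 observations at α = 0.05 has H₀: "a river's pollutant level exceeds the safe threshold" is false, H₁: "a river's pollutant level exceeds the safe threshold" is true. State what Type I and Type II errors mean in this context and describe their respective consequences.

Type I (false positive): concluding that a river's pollutant level exceeds the safe threshold when it is not — shutting down a compliant factory unnecessarily. Type II (false negative): failing to conclude that a river's pollutant level exceeds the safe threshold when it is — allowing unsafe pollution to continue. Which is costlier depends on domain priorities and is a judgement call rather than a statistical fact.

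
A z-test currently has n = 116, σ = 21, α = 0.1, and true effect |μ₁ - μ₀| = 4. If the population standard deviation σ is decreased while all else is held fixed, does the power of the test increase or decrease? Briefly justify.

Power increases: a smaller σ shrinks the standard error σ/√n, moving the sampling distribution under H₁ further from the critical value.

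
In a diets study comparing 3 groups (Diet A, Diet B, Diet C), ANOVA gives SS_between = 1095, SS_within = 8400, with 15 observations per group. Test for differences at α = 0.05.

df_between = 2, df_within = 42. F = MS_between/MS_within = 547.5/200.0 = 2.737. F_crit ≈ 3.22. Fail to reject H₀.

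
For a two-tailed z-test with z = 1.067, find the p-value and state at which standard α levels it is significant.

p = 2·P(Z > |1.067|) = 2·(1 - Φ(1.067)) ≈ 0.286. Not significant at any standard level.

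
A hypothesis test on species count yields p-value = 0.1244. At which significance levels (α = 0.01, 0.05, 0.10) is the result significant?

p = 0.1244. Not significant at any of the given levels.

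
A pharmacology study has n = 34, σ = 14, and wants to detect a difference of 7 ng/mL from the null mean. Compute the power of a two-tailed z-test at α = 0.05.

SE = σ/√n = 14/√34 = 2.401. Non-centrality λ = d/SE = 7/2.401 = 2.915. Power ≈ Φ(λ - z_{α/2}) = Φ(2.915 - 1.96) = Φ(0.955) = 0.83.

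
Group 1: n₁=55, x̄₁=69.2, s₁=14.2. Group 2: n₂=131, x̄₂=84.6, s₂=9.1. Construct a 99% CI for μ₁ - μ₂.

Difference = -15.4. SE = √(14.2²/55 + 9.1²/131) = 2.073. CI = (-20.74, -10.06)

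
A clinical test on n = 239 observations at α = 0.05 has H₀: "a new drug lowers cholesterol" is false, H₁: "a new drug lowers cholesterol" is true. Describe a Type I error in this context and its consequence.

Type I error: rejecting H₀ when it is true — concluding that a new drug lowers cholesterol when in fact it is not. Consequence: approving an ineffective drug — patients take a useless medication and may skip effective alternatives.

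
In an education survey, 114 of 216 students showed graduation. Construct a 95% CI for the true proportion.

p̂ = 0.528. CI = p̂ ± z*√(p̂(1-p̂)/n) = (0.461, 0.594)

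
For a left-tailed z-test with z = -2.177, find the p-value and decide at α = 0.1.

p = P(Z < -2.177) = Φ(-2.177) ≈ 0.0147. Since p < 0.1, reject H₀ (significant) at α = 0.1.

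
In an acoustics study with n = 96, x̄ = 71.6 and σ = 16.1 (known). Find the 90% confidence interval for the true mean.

CI = x̄ ± z*(σ/√n) = 71.6 ± 1.645(16.1/√96) = 71.6 ± 2.7 = (68.9, 74.3)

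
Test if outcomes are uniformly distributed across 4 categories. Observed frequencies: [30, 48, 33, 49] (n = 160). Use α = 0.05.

Expected = 40 each. χ² = Σ(O-E)²/E = 7.35. df = 3, critical value = 7.815. Fail to reject H₀.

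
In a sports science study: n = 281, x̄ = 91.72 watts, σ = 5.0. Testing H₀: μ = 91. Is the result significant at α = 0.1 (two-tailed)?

z = (91.72 - 91)/(5.0/√281) = 2.414. Since |z| > 1.645, significant at α = 0.1.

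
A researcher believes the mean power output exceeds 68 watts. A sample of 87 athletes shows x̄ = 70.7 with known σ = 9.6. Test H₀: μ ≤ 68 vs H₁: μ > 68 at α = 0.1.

z = 2.623. Critical value: 1.28. Reject H₀.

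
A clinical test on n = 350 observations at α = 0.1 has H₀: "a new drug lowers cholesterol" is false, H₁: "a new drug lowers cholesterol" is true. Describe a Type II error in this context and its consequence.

Type II error: failing to reject H₀ when it is false — concluding that a new drug lowers cholesterol is not supported when in fact it is. Consequence: shelving an effective drug — patients miss out on a treatment that would have helped.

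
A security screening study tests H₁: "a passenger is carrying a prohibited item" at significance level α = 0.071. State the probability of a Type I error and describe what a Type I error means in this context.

P(Type I error) = α = 0.071. A Type I error is rejecting H₀ when H₀ is actually true (false positive) — here, concluding that a passenger is carrying a prohibited item when in fact this is not the case. Consequence: detaining an innocent passenger — delay and inconvenience.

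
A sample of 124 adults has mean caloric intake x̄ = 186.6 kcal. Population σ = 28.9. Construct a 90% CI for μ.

CI = x̄ ± z*(σ/√n) = 186.6 ± 1.645(28.9/√124) = 186.6 ± 4.27 = (182.33, 190.87)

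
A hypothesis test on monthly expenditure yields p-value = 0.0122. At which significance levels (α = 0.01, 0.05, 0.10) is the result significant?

p = 0.0122. Significant at: α = 0.05, 0.1.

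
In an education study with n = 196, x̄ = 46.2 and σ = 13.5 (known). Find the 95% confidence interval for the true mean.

CI = x̄ ± z*(σ/√n) = 46.2 ± 1.96(13.5/√196) = 46.2 ± 1.89 = (44.31, 48.09)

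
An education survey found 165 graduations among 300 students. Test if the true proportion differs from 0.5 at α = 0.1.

p̂ = 0.55, p₀ = 0.5. z = (p̂ - p₀)/√(p₀(1-p₀)/n) = 1.732. Critical: ±1.645. Reject H₀.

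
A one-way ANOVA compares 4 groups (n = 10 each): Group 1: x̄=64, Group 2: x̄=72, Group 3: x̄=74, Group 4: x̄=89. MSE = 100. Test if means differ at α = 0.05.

Grand mean = 74.75. SS_between = 3267.5, MS_between = 1089.17. F = 10.892, F_crit ≈ 2.866. Reject H₀.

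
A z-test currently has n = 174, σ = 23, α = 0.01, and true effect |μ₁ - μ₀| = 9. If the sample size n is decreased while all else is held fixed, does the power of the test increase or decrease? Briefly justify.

Power decreases: a smaller n inflates the standard error σ/√n, pulling the sampling distribution under H₁ back toward the critical value.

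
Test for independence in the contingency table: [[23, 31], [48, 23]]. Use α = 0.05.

χ² = 7.821. df = 1, critical = 3.841. Reject H₀. Variables are dependent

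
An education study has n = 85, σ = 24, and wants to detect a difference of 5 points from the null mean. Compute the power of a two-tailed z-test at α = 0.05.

SE = σ/√n = 24/√85 = 2.603. Non-centrality λ = d/SE = 5/2.603 = 1.921. Power ≈ Φ(λ - z_{α/2}) = Φ(1.921 - 1.96) = Φ(-0.039) = 0.484.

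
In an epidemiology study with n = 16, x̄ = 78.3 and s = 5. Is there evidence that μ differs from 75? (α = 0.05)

t = (x̄ - μ₀)/(s/√n) = (78.3 - 75)/(5/√16) = 2.64. df = 15, critical t = ±2.131. Reject H₀.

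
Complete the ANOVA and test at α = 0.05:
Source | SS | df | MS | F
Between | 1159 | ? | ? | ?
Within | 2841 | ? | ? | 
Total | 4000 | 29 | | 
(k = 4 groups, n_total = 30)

df_between = 3, df_within = 26. MS_between = 386.33, MS_within = 109.27. F = 3.536, F_crit ≈ 2.975. Reject H₀.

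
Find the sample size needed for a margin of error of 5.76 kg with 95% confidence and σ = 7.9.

n = (z*σ/E)² = (1.96×7.9/5.76)² = 7.2 → n = 8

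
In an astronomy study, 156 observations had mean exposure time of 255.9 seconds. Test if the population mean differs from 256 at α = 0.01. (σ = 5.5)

z = (x̄ - μ₀)/(σ/√n) = (255.9 - 256)/(5.5/√156) = -0.227. Critical value: ±2.576. Since |-0.227| ≤ 2.576, Fail to reject H₀.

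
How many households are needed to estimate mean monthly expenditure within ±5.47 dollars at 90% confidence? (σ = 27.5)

n = (z*σ/E)² = (1.645×27.5/5.47)² = 68.4 → n = 69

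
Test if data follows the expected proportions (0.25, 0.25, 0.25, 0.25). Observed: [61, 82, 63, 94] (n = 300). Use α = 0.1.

Expected: [75.0, 75.0, 75.0, 75.0]. χ² = 10.0. df = 3, critical = 6.251. Reject H₀.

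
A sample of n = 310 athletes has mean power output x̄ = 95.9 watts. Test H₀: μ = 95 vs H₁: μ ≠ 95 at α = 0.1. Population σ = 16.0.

z = (x̄ - μ₀)/(σ/√n) = (95.9 - 95)/(16.0/√310) = 0.99. Critical value: ±1.645. Since |0.99| ≤ 1.645, Fail to reject H₀.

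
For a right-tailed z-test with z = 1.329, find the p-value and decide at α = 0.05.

p = P(Z > 1.329) = 1 - Φ(1.329) ≈ 0.0919. Since p ≥ 0.05, fail to reject H₀ (not significant) at α = 0.05.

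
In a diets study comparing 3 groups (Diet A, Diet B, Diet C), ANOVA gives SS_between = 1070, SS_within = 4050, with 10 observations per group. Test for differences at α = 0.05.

df_between = 2, df_within = 27. F = MS_between/MS_within = 535.0/150.0 = 3.567. F_crit ≈ 3.354. Reject H₀. At least one mean differs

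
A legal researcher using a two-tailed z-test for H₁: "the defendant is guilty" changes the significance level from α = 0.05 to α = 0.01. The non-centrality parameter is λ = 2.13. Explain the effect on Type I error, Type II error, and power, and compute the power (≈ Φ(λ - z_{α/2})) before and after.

Decreasing α from 0.05 to 0.01:
• Type I error rate decreases (α is the Type I rate by definition).
• Critical value moves from z_{α/2} = 1.96 to 2.576, so power = Φ(λ - z_{α/2}) goes from Φ(2.13 - 1.96) = 0.567 to Φ(2.13 - 2.576) = 0.328.
• Type II error rate β = 1 - power therefore increases (0.433 → 0.672).
Appropriate when false positives are costly — here, convicting an innocent person.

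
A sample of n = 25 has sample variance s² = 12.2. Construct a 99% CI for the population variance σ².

df = 24. χ²_{0.005} = 45.559, χ²_{0.995} = 9.886. CI for σ² = ((n-1)s²/χ²_{α/2}, (n-1)s²/χ²_{1-α/2}) = (24·12.2/45.559, 24·12.2/9.886) = (6.43, 29.62)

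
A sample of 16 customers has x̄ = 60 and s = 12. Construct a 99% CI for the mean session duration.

CI = x̄ ± t*(s/√n) = 60 ± 2.947(12/√16) = (51.16, 68.84)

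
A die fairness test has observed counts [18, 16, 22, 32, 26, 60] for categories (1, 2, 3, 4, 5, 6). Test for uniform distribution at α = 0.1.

Expected = 29 each. χ² = Σ(O-E)²/E = 45.448. df = 5, critical value = 9.236. Reject H₀.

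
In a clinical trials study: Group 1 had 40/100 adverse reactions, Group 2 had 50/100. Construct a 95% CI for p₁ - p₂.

p̂₁ = 0.4, p̂₂ = 0.5. Difference = -0.1. CI = (-0.237, 0.037)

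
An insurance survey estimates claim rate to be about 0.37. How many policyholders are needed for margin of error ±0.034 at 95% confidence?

n = z²p(1-p)/E² = 1.96²×0.37×0.63/0.034² = 774.6 → n = 775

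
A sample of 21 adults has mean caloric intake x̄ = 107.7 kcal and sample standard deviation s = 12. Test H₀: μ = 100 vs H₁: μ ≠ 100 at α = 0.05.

t = (x̄ - μ₀)/(s/√n) = (107.7 - 100)/(12/√21) = 2.94. df = 20, critical t = ±2.086. Reject H₀.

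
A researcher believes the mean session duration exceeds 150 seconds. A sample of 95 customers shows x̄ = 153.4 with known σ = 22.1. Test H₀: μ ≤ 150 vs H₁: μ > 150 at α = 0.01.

z = 1.5. Critical value: 2.33. Fail to reject H₀.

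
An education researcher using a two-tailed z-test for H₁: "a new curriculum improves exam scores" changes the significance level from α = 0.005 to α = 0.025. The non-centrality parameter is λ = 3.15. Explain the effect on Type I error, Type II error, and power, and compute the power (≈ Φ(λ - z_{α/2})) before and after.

Increasing α from 0.005 to 0.025:
• Type I error rate increases (α is the Type I rate by definition).
• Critical value moves from z_{α/2} = 2.807 to 2.241, so power = Φ(λ - z_{α/2}) goes from Φ(3.15 - 2.807) = 0.634 to Φ(3.15 - 2.241) = 0.818.
• Type II error rate β = 1 - power therefore decreases (0.366 → 0.182).
Appropriate when false negatives are costly — here, keeping the old curriculum when the new one would have helped students.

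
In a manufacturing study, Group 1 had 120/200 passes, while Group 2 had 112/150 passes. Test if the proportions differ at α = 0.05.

p̂₁ = 0.6, p̂₂ = 0.747, pooled p̂ = 0.663. z = -2.872. Critical: ±1.96. Reject H₀.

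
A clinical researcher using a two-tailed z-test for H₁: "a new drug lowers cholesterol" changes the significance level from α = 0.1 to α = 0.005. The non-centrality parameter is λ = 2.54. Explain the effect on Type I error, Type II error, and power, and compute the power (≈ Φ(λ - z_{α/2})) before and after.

Decreasing α from 0.1 to 0.005:
• Type I error rate decreases (α is the Type I rate by definition).
• Critical value moves from z_{α/2} = 1.645 to 2.807, so power = Φ(λ - z_{α/2}) goes from Φ(2.54 - 1.645) = 0.815 to Φ(2.54 - 2.807) = 0.395.
• Type II error rate β = 1 - power therefore increases (0.185 → 0.605).
Appropriate when false positives are costly — here, approving an ineffective drug — patients take a useless medication and may skip effective alternatives.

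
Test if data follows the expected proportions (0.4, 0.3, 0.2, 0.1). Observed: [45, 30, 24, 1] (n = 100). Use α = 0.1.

Expected: [40.0, 30.0, 20.0, 10.0]. χ² = 9.525. df = 3, critical = 6.251. Reject H₀.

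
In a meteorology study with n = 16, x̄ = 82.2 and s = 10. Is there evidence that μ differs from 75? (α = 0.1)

t = (x̄ - μ₀)/(s/√n) = (82.2 - 75)/(10/√16) = 2.88. df = 15, critical t = ±1.753. Reject H₀.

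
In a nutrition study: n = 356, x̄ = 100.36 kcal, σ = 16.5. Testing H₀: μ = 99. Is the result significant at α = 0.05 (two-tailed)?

z = (100.36 - 99)/(16.5/√356) = 1.555. Since |z| ≤ 1.96, not significant at α = 0.05.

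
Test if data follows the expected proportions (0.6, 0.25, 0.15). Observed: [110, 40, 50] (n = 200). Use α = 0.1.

Expected: [120.0, 50.0, 30.0]. χ² = 16.167. df = 2, critical = 4.605. Reject H₀.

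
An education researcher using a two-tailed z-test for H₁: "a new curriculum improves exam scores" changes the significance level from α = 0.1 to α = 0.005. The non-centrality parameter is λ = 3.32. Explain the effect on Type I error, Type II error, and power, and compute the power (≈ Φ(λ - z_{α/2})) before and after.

Decreasing α from 0.1 to 0.005:
• Type I error rate decreases (α is the Type I rate by definition).
• Critical value moves from z_{α/2} = 1.645 to 2.807, so power = Φ(λ - z_{α/2}) goes from Φ(3.32 - 1.645) = 0.953 to Φ(3.32 - 2.807) = 0.696.
• Type II error rate β = 1 - power therefore increases (0.047 → 0.304).
Appropriate when false positives are costly — here, adopting a curriculum that gives no real benefit — disruption for nothing.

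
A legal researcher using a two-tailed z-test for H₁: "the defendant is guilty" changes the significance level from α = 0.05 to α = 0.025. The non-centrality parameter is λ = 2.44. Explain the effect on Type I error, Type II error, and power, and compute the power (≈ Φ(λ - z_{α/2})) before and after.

Decreasing α from 0.05 to 0.025:
• Type I error rate decreases (α is the Type I rate by definition).
• Critical value moves from z_{α/2} = 1.96 to 2.241, so power = Φ(λ - z_{α/2}) goes from Φ(2.44 - 1.96) = 0.684 to Φ(2.44 - 2.241) = 0.579.
• Type II error rate β = 1 - power therefore increases (0.316 → 0.421).
Appropriate when false positives are costly — here, convicting an innocent person.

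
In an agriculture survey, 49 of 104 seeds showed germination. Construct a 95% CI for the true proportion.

p̂ = 0.471. CI = p̂ ± z*√(p̂(1-p̂)/n) = (0.375, 0.567)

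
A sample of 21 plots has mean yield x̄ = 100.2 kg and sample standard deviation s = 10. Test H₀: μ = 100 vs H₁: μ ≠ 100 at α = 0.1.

t = (x̄ - μ₀)/(s/√n) = (100.2 - 100)/(10/√21) = 0.092. df = 20, critical t = ±1.725. Fail to reject H₀.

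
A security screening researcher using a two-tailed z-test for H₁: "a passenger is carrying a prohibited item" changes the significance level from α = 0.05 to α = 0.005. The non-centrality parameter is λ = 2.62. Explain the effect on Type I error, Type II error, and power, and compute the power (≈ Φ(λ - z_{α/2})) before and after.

Decreasing α from 0.05 to 0.005:
• Type I error rate decreases (α is the Type I rate by definition).
• Critical value moves from z_{α/2} = 1.96 to 2.807, so power = Φ(λ - z_{α/2}) goes from Φ(2.62 - 1.96) = 0.745 to Φ(2.62 - 2.807) = 0.426.
• Type II error rate β = 1 - power therefore increases (0.255 → 0.574).
Appropriate when false positives are costly — here, detaining an innocent passenger — delay and inconvenience.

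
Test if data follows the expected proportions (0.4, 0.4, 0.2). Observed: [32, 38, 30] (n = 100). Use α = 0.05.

Expected: [40.0, 40.0, 20.0]. χ² = 6.7. df = 2, critical = 5.991. Reject H₀.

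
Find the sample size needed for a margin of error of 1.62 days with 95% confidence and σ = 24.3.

n = (z*σ/E)² = (1.96×24.3/1.62)² = 864.4 → n = 865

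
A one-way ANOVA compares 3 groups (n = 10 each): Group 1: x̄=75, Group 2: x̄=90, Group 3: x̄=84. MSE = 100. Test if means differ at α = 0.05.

Grand mean = 83.0. SS_between = 1140.0, MS_between = 570.0. F = 5.7, F_crit ≈ 3.354. Reject H₀.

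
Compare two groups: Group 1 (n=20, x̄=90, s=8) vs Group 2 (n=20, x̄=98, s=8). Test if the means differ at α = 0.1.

Pooled sp = 8.0. t = -3.162, df = 38. Critical t = ±1.686. Reject H₀.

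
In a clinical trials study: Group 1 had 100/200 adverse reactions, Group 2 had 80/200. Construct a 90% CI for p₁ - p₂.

p̂₁ = 0.5, p̂₂ = 0.4. Difference = 0.1. CI = (0.019, 0.181)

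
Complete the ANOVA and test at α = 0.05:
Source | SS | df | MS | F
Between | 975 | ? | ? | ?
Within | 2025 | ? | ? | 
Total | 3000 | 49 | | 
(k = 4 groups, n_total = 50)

df_between = 3, df_within = 46. MS_between = 325.0, MS_within = 44.02. F = 7.383, F_crit ≈ 2.807. Reject H₀.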